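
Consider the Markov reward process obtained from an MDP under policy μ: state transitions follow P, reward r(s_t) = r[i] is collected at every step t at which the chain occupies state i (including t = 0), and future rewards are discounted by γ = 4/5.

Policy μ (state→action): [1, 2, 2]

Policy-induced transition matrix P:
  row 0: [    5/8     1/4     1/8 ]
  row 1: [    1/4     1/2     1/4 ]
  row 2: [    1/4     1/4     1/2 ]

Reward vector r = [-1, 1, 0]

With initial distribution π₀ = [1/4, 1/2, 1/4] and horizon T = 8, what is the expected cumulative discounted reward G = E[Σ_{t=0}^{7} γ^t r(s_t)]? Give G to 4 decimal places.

G = 0.1452

t=0: π = [0.2500, 0.5000, 0.2500], E[r] = 0.2500, γ^t·E[r] = 0.250000, running G = 0.250000
t=1: π = [0.3438, 0.3750, 0.2813], E[r] = 0.0313, γ^t·E[r] = 0.025000, running G = 0.275000
t=2: π = [0.3789, 0.3438, 0.2773], E[r] = -0.0352, γ^t·E[r] = -0.022500, running G = 0.252500
t=3: π = [0.3921, 0.3359, 0.2720], E[r] = -0.0562, γ^t·E[r] = -0.028750, running G = 0.223750
t=4: π = [0.3970, 0.3340, 0.2690], E[r] = -0.0630, γ^t·E[r] = -0.025825, running G = 0.197925
t=5: π = [0.3989, 0.3335, 0.2676], E[r] = -0.0654, γ^t·E[r] = -0.021428, running G = 0.176498
t=6: π = [0.3996, 0.3334, 0.2670], E[r] = -0.0662, γ^t·E[r] = -0.017356, running G = 0.159141
t=7: π = [0.3998, 0.3333, 0.2668], E[r] = -0.0665, γ^t·E[r] = -0.013946, running G = 0.145195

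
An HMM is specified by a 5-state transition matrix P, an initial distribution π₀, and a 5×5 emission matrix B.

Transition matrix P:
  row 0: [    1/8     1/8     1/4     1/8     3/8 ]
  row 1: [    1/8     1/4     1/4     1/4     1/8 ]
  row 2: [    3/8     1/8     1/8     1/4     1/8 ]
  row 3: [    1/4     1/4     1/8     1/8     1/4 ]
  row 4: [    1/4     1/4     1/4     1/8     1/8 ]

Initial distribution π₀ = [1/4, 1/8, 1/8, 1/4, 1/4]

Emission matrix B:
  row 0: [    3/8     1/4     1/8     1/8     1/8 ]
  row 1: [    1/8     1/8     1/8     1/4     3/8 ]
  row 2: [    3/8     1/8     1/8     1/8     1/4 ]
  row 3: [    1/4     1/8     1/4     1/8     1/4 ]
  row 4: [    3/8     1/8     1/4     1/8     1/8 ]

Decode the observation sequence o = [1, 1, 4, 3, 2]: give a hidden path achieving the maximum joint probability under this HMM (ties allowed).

path = [0, 4, 1, 1, 3]

t=0: δ = [6.250e-02, 1.562e-02, 1.562e-02, 3.125e-02, 3.125e-02]  (obs o_0=1)
t=1: δ = [1.953e-03, 9.766e-04, 1.953e-03, 9.766e-04, 2.930e-03]  ψ = [0, 0, 0, 0, 0]  (obs o_1=1)
t=2: δ = [9.155e-05, 2.747e-04, 1.831e-04, 1.221e-04, 9.155e-05]  ψ = [2, 4, 4, 2, 0]  (obs o_2=4)
t=3: δ = [8.583e-06, 1.717e-05, 8.583e-06, 8.583e-06, 4.292e-06]  ψ = [2, 1, 1, 1, 0]  (obs o_3=3)
t=4: δ = [4.023e-07, 5.364e-07, 5.364e-07, 1.073e-06, 8.047e-07]  ψ = [2, 1, 1, 1, 0]  (obs o_4=2)
backtrack: best end state = 3; path = [0, 4, 1, 1, 3]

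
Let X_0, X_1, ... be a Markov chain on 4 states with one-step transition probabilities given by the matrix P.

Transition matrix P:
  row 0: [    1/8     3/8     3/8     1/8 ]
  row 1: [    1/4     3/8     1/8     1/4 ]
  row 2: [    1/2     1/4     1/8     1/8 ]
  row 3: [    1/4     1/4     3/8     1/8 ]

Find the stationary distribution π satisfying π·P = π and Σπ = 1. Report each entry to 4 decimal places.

Balance equations π_j = Σ_i π_i·P[i][j]:
  π_0 = 1/8·π_0 + 1/4·π_1 + 1/2·π_2 + 1/4·π_3
  π_1 = 3/8·π_0 + 3/8·π_1 + 1/4·π_2 + 1/4·π_3
  π_2 = 3/8·π_0 + 1/8·π_1 + 1/8·π_2 + 3/8·π_3
  normalize: π_0 + π_1 + π_2 + π_3 = 1
Solving the linear system gives exactly π = [87/317, 103/317, 149/634, 105/634].

π = [0.2744, 0.3249, 0.2350, 0.1656]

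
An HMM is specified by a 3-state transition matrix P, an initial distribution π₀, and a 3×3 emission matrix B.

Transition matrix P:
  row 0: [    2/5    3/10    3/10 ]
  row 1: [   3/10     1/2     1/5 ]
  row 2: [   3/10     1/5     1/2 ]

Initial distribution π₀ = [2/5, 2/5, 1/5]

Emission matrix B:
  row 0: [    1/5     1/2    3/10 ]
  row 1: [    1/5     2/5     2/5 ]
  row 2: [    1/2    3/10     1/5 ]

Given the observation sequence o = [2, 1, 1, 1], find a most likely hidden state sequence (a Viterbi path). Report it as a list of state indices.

path = [1, 1, 1, 1]

t=0: δ = [1.200e-01, 1.600e-01, 4.000e-02]  (obs o_0=2)
t=1: δ = [2.400e-02, 3.200e-02, 1.080e-02]  ψ = [0, 1, 0]  (obs o_1=1)
t=2: δ = [4.800e-03, 6.400e-03, 2.160e-03]  ψ = [0, 1, 0]  (obs o_2=1)
t=3: δ = [9.600e-04, 1.280e-03, 4.320e-04]  ψ = [0, 1, 0]  (obs o_3=1)
backtrack: best end state = 1; path = [1, 1, 1, 1]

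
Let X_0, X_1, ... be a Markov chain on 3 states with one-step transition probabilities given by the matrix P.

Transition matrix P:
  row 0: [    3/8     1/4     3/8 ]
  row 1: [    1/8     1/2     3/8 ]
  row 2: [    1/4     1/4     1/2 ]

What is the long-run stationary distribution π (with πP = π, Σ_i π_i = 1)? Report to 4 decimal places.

Balance equations π_j = Σ_i π_i·P[i][j]:
  π_0 = 3/8·π_0 + 1/8·π_1 + 1/4·π_2
  π_1 = 1/4·π_0 + 1/2·π_1 + 1/4·π_2
  normalize: π_0 + π_1 + π_2 = 1
Solving the linear system gives exactly π = [5/21, 1/3, 3/7].

π = [0.2381, 0.3333, 0.4286]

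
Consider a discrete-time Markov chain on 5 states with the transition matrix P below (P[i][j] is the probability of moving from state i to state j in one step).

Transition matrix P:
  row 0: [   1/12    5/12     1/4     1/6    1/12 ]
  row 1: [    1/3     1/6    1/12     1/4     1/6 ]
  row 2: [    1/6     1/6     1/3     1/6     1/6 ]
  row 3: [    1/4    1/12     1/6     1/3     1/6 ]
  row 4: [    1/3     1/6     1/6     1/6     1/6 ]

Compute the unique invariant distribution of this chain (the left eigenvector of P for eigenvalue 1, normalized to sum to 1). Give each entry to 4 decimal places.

π = [0.2250, 0.2046, 0.2020, 0.2205, 0.1479]

Balance equations π_j = Σ_i π_i·P[i][j]:
  π_0 = 1/12·π_0 + 1/3·π_1 + 1/6·π_2 + 1/4·π_3 + 1/3·π_4
  π_1 = 5/12·π_0 + 1/6·π_1 + 1/6·π_2 + 1/12·π_3 + 1/6·π_4
  π_2 = 1/4·π_0 + 1/12·π_1 + 1/3·π_2 + 1/6·π_3 + 1/6·π_4
  π_3 = 1/6·π_0 + 1/4·π_1 + 1/6·π_2 + 1/3·π_3 + 1/6·π_4
  normalize: π_0 + π_1 + π_2 + π_3 + π_4 = 1
Solving the linear system gives exactly π = [2066/9181, 1878/9181, 1855/9181, 2024/9181, 1358/9181].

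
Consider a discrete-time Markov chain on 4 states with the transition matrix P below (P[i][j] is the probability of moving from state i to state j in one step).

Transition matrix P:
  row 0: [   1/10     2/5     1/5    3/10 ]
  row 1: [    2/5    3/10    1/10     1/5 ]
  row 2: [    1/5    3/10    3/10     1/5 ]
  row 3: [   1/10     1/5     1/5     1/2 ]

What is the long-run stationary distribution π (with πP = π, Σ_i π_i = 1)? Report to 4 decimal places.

π = [0.2057, 0.2891, 0.1901, 0.3151]

Balance equations π_j = Σ_i π_i·P[i][j]:
  π_0 = 1/10·π_0 + 2/5·π_1 + 1/5·π_2 + 1/10·π_3
  π_1 = 2/5·π_0 + 3/10·π_1 + 3/10·π_2 + 1/5·π_3
  π_2 = 1/5·π_0 + 1/10·π_1 + 3/10·π_2 + 1/5·π_3
  normalize: π_0 + π_1 + π_2 + π_3 = 1
Solving the linear system gives exactly π = [79/384, 37/128, 73/384, 121/384].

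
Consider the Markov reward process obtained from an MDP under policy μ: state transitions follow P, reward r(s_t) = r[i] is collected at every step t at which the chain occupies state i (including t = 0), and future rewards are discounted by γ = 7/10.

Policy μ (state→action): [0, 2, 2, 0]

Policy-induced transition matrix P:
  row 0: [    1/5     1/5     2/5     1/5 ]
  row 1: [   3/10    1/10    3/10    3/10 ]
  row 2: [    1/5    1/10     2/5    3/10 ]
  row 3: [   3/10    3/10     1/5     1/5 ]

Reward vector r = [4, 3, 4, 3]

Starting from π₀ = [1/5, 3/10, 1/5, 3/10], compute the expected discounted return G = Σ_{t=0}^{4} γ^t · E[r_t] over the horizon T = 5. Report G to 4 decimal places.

G = 9.7353

t=0: π = [0.2000, 0.3000, 0.2000, 0.3000], E[r] = 3.4000, γ^t·E[r] = 3.400000, running G = 3.400000
t=1: π = [0.2600, 0.1800, 0.3100, 0.2500], E[r] = 3.5700, γ^t·E[r] = 2.499000, running G = 5.899000
t=2: π = [0.2430, 0.1760, 0.3320, 0.2490], E[r] = 3.5750, γ^t·E[r] = 1.751750, running G = 7.650750
t=3: π = [0.2425, 0.1741, 0.3326, 0.2508], E[r] = 3.5751, γ^t·E[r] = 1.226259, running G = 8.877009
t=4: π = [0.2425, 0.1744, 0.3324, 0.2507], E[r] = 3.5749, γ^t·E[r] = 0.858338, running G = 9.735348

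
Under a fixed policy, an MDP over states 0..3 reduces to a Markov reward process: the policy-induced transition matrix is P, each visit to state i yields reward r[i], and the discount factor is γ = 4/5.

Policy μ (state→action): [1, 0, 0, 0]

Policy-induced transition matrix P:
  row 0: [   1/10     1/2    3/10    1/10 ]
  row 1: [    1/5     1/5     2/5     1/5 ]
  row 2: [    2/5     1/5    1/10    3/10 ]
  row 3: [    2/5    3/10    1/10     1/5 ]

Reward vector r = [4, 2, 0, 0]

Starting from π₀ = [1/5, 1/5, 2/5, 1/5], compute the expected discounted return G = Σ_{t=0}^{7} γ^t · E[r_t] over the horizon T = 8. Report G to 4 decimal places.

G = 6.4840

t=0: π = [0.2000, 0.2000, 0.4000, 0.2000], E[r] = 1.2000, γ^t·E[r] = 1.200000, running G = 1.200000
t=1: π = [0.3000, 0.2800, 0.2000, 0.2200], E[r] = 1.7600, γ^t·E[r] = 1.408000, running G = 2.608000
t=2: π = [0.2540, 0.3120, 0.2440, 0.1900], E[r] = 1.6400, γ^t·E[r] = 1.049600, running G = 3.657600
t=3: π = [0.2614, 0.2952, 0.2444, 0.1990], E[r] = 1.6360, γ^t·E[r] = 0.837632, running G = 4.495232
t=4: π = [0.2625, 0.2983, 0.2408, 0.1983], E[r] = 1.6468, γ^t·E[r] = 0.674529, running G = 5.169761
t=5: π = [0.2616, 0.2986, 0.2420, 0.1978], E[r] = 1.6435, γ^t·E[r] = 0.538536, running G = 5.708297
t=6: π = [0.2618, 0.2983, 0.2419, 0.1980], E[r] = 1.6437, γ^t·E[r] = 0.430899, running G = 6.139195
t=7: π = [0.2618, 0.2983, 0.2418, 0.1980], E[r] = 1.6439, γ^t·E[r] = 0.344755, running G = 6.483950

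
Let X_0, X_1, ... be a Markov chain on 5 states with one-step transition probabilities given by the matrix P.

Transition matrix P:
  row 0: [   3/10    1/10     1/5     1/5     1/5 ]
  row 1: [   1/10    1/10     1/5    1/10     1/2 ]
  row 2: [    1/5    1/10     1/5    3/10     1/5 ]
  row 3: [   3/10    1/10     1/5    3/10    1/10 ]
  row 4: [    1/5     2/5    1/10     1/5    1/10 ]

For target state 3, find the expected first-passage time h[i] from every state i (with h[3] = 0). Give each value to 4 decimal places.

First-step conditioning: h[3] = 0; for i ≠ 3, h[i] = 1 + Σ_k P[i][k]·h[k].
  h[0] = 1 + 3/10·h[0] + 1/10·h[1] + 1/5·h[2] + 1/5·h[4]
  h[1] = 1 + 1/10·h[0] + 1/10·h[1] + 1/5·h[2] + 1/2·h[4]
  h[2] = 1 + 1/5·h[0] + 1/10·h[1] + 1/5·h[2] + 1/5·h[4]
  h[4] = 1 + 1/5·h[0] + 2/5·h[1] + 1/10·h[2] + 1/10·h[4]
Solving the 4×4 linear system over states ≠ 3 gives exactly h = [10100/2029, 11230/2029, 9090/2029, 0, 10500/2029] (h[3] = 0 is the target).

h = [4.9778, 5.5347, 4.4800, 0.0000, 5.1750]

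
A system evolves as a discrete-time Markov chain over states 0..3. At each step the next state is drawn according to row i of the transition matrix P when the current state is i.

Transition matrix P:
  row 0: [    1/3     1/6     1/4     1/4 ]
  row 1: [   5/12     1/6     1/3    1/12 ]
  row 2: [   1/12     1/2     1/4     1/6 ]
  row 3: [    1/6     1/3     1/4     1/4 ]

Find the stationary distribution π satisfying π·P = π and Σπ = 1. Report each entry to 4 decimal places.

Balance equations π_j = Σ_i π_i·P[i][j]:
  π_0 = 1/3·π_0 + 5/12·π_1 + 1/12·π_2 + 1/6·π_3
  π_1 = 1/6·π_0 + 1/6·π_1 + 1/2·π_2 + 1/3·π_3
  π_2 = 1/4·π_0 + 1/3·π_1 + 1/4·π_2 + 1/4·π_3
  normalize: π_0 + π_1 + π_2 + π_3 = 1
Solving the linear system gives exactly π = [224/865, 249/865, 237/865, 31/173].

π = [0.2590, 0.2879, 0.2740, 0.1792]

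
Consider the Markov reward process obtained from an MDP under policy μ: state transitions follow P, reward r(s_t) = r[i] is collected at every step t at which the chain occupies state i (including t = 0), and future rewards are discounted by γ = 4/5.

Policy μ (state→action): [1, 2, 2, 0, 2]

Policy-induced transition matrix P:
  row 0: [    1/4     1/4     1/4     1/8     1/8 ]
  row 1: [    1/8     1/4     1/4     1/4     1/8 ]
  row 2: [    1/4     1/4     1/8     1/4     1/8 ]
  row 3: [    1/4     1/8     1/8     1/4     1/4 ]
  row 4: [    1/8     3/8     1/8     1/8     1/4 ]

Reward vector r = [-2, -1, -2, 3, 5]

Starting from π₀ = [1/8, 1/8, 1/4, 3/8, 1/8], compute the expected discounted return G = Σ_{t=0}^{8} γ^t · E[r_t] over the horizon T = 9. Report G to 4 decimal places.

G = 2.5613

t=0: π = [0.1250, 0.1250, 0.2500, 0.3750, 0.1250], E[r] = 0.8750, γ^t·E[r] = 0.875000, running G = 0.875000
t=1: π = [0.2188, 0.2188, 0.1563, 0.2188, 0.1875], E[r] = 0.6250, γ^t·E[r] = 0.500000, running G = 1.375000
t=2: π = [0.1992, 0.2461, 0.1797, 0.1992, 0.1758], E[r] = 0.4727, γ^t·E[r] = 0.302500, running G = 1.677500
t=3: π = [0.1973, 0.2471, 0.1807, 0.2031, 0.1719], E[r] = 0.4658, γ^t·E[r] = 0.238500, running G = 1.916000
t=4: π = [0.1976, 0.2461, 0.1805, 0.2039, 0.1719], E[r] = 0.4685, γ^t·E[r] = 0.191900, running G = 2.107900
t=5: π = [0.1978, 0.2460, 0.1805, 0.2038, 0.1720], E[r] = 0.4688, γ^t·E[r] = 0.153625, running G = 2.261525
t=6: π = [0.1978, 0.2460, 0.1805, 0.2038, 0.1720], E[r] = 0.4688, γ^t·E[r] = 0.122880, running G = 2.384405
t=7: π = [0.1978, 0.2460, 0.1805, 0.2038, 0.1720], E[r] = 0.4687, γ^t·E[r] = 0.098300, running G = 2.482705
t=8: π = [0.1978, 0.2460, 0.1805, 0.2038, 0.1720], E[r] = 0.4687, γ^t·E[r] = 0.078640, running G = 2.561345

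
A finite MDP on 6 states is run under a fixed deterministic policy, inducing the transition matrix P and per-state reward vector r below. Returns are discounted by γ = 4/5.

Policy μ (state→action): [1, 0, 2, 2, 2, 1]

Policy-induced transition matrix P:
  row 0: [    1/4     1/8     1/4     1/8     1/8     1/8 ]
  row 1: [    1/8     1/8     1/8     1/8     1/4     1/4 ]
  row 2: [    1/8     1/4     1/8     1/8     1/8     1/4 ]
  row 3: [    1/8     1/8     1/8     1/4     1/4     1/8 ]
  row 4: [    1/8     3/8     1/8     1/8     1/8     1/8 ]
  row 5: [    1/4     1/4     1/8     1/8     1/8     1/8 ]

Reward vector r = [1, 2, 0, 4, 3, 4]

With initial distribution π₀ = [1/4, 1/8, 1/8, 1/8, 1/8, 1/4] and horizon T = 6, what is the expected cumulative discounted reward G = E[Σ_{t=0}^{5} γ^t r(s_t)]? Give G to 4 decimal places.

t=0: π = [0.2500, 0.1250, 0.1250, 0.1250, 0.1250, 0.2500], E[r] = 2.3750, γ^t·E[r] = 2.375000, running G = 2.375000
t=1: π = [0.1875, 0.2031, 0.1563, 0.1406, 0.1563, 0.1563], E[r] = 2.2500, γ^t·E[r] = 1.800000, running G = 4.175000
t=2: π = [0.1680, 0.2031, 0.1484, 0.1426, 0.1680, 0.1699], E[r] = 2.3281, γ^t·E[r] = 1.490000, running G = 5.665000
t=3: π = [0.1672, 0.2068, 0.1460, 0.1428, 0.1682, 0.1689], E[r] = 2.3325, γ^t·E[r] = 1.194250, running G = 6.859250
t=4: π = [0.1670, 0.2064, 0.1459, 0.1429, 0.1687, 0.1691], E[r] = 2.3338, γ^t·E[r] = 0.955913, running G = 7.815163
t=5: π = [0.1670, 0.2066, 0.1459, 0.1429, 0.1687, 0.1690], E[r] = 2.3337, γ^t·E[r] = 0.764701, running G = 8.579864

G = 8.5799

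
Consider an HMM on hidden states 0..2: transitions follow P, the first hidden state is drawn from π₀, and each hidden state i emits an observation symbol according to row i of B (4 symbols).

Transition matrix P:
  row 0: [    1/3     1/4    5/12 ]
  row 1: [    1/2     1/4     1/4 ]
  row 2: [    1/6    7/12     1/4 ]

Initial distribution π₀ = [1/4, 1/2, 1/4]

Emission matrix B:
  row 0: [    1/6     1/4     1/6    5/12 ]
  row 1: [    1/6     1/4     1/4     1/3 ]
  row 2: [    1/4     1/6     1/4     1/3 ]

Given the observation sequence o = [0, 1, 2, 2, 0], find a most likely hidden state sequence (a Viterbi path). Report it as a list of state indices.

path = [1, 0, 2, 1, 0]

t=0: δ = [4.167e-02, 8.333e-02, 6.250e-02]  (obs o_0=0)
t=1: δ = [1.042e-02, 9.115e-03, 3.472e-03]  ψ = [1, 2, 1]  (obs o_1=1)
t=2: δ = [7.595e-04, 6.510e-04, 1.085e-03]  ψ = [1, 0, 0]  (obs o_2=2)
t=3: δ = [5.425e-05, 1.582e-04, 7.912e-05]  ψ = [1, 2, 0]  (obs o_3=2)
t=4: δ = [1.319e-05, 7.692e-06, 9.890e-06]  ψ = [1, 2, 1]  (obs o_4=0)
backtrack: best end state = 0; path = [1, 0, 2, 1, 0]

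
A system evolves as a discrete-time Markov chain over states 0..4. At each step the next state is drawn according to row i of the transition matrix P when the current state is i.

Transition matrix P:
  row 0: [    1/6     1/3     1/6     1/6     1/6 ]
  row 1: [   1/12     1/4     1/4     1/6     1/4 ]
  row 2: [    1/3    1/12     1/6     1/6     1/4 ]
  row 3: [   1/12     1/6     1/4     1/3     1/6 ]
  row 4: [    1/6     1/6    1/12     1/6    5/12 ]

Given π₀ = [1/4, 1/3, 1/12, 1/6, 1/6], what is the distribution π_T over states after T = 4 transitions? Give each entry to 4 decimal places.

π = [0.1633, 0.1955, 0.1776, 0.2000, 0.2636]

t=0: π = [0.2500, 0.3333, 0.0833, 0.1667, 0.1667]
t=1: π = [0.1389, 0.2292, 0.1944, 0.1944, 0.2431]
t=2: π = [0.1638, 0.1927, 0.1817, 0.1991, 0.2627]
t=3: π = [0.1643, 0.1949, 0.1774, 0.1998, 0.2636]
t=4: π = [0.1633, 0.1955, 0.1776, 0.2000, 0.2636]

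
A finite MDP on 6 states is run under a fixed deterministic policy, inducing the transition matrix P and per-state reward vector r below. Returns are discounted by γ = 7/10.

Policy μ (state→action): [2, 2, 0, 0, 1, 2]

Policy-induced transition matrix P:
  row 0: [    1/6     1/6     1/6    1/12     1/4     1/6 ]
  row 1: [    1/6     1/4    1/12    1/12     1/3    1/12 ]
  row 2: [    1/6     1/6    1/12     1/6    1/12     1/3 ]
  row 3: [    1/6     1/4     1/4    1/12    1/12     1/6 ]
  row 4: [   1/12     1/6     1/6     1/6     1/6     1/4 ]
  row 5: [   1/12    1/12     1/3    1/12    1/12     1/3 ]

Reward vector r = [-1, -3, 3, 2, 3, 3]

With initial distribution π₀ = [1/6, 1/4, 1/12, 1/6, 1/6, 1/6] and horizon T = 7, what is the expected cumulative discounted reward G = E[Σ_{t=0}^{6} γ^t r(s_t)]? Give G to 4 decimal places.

t=0: π = [0.1667, 0.2500, 0.0833, 0.1667, 0.1667, 0.1667], E[r] = 0.6667, γ^t·E[r] = 0.666667, running G = 0.666667
t=1: π = [0.1389, 0.1875, 0.1806, 0.1042, 0.1875, 0.2014], E[r] = 1.2153, γ^t·E[r] = 0.850694, running G = 1.517361
t=2: π = [0.1343, 0.1742, 0.1782, 0.1140, 0.1690, 0.2303], E[r] = 1.3038, γ^t·E[r] = 0.638872, running G = 2.156233
t=3: π = [0.1334, 0.1715, 0.1852, 0.1123, 0.1633, 0.2343], E[r] = 1.3252, γ^t·E[r] = 0.454554, running G = 2.610787
t=4: π = [0.1335, 0.1708, 0.1854, 0.1124, 0.1620, 0.2359], E[r] = 1.3288, γ^t·E[r] = 0.319044, running G = 2.929831
t=5: π = [0.1335, 0.1706, 0.1857, 0.1123, 0.1618, 0.2361], E[r] = 1.3301, γ^t·E[r] = 0.223545, running G = 3.153376
t=6: π = [0.1335, 0.1706, 0.1857, 0.1123, 0.1617, 0.2362], E[r] = 1.3303, γ^t·E[r] = 0.156511, running G = 3.309887

G = 3.3099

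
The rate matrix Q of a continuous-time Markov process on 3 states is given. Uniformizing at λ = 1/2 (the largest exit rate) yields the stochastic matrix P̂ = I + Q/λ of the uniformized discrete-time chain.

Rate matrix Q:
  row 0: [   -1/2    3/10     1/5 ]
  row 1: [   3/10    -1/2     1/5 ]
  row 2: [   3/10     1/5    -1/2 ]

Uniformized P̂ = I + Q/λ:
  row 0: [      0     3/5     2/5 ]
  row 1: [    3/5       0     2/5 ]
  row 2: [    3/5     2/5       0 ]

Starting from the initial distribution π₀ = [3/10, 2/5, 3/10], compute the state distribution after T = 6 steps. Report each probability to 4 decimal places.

π = [0.3715, 0.3427, 0.2858]

t=0: π = [0.3000, 0.4000, 0.3000]
t=1: π = [0.4200, 0.3000, 0.2800]
t=2: π = [0.3480, 0.3640, 0.2880]
t=3: π = [0.3912, 0.3240, 0.2848]
t=4: π = [0.3653, 0.3486, 0.2861]
t=5: π = [0.3808, 0.3336, 0.2856]
t=6: π = [0.3715, 0.3427, 0.2858]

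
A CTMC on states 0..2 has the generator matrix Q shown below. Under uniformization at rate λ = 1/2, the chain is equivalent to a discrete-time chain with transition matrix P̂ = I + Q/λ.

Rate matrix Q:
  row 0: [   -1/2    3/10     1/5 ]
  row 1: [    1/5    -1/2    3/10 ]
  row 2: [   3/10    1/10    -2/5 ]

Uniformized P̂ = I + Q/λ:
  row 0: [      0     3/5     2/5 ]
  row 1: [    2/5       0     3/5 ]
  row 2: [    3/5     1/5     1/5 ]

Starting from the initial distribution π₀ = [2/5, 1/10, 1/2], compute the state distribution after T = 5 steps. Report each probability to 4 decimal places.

π = [0.3423, 0.2770, 0.3807]

t=0: π = [0.4000, 0.1000, 0.5000]
t=1: π = [0.3400, 0.3400, 0.3200]
t=2: π = [0.3280, 0.2680, 0.4040]
t=3: π = [0.3496, 0.2776, 0.3728]
t=4: π = [0.3347, 0.2843, 0.3810]
t=5: π = [0.3423, 0.2770, 0.3807]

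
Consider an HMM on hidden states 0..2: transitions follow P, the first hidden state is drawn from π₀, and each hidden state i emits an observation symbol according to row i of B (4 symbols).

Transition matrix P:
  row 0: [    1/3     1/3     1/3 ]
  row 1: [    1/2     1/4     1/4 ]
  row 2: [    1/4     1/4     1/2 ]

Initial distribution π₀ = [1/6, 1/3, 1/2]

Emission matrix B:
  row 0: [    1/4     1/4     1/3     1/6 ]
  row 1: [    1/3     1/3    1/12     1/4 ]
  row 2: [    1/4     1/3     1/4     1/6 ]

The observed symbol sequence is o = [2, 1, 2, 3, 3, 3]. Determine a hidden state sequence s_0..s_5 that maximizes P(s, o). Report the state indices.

path = [2, 2, 2, 2, 2, 2]

t=0: δ = [5.556e-02, 2.778e-02, 1.250e-01]  (obs o_0=2)
t=1: δ = [7.812e-03, 1.042e-02, 2.083e-02]  ψ = [2, 2, 2]  (obs o_1=1)
t=2: δ = [1.736e-03, 4.340e-04, 2.604e-03]  ψ = [1, 2, 2]  (obs o_2=2)
t=3: δ = [1.085e-04, 1.628e-04, 2.170e-04]  ψ = [2, 2, 2]  (obs o_3=3)
t=4: δ = [1.356e-05, 1.356e-05, 1.808e-05]  ψ = [1, 2, 2]  (obs o_4=3)
t=5: δ = [1.130e-06, 1.130e-06, 1.507e-06]  ψ = [1, 0, 2]  (obs o_5=3)
backtrack: best end state = 2; path = [2, 2, 2, 2, 2, 2]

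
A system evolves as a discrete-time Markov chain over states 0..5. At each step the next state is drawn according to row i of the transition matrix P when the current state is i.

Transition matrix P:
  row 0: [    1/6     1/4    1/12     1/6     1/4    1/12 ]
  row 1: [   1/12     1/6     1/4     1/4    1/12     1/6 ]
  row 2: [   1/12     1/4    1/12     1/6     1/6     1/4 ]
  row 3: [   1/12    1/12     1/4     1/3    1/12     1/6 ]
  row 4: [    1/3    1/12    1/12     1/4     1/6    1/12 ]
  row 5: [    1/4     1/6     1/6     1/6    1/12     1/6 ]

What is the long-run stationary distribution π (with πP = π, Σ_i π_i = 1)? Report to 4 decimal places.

Balance equations π_j = Σ_i π_i·P[i][j]:
  π_0 = 1/6·π_0 + 1/12·π_1 + 1/12·π_2 + 1/12·π_3 + 1/3·π_4 + 1/4·π_5
  π_1 = 1/4·π_0 + 1/6·π_1 + 1/4·π_2 + 1/12·π_3 + 1/12·π_4 + 1/6·π_5
  π_2 = 1/12·π_0 + 1/4·π_1 + 1/12·π_2 + 1/4·π_3 + 1/12·π_4 + 1/6·π_5
  π_3 = 1/6·π_0 + 1/4·π_1 + 1/6·π_2 + 1/3·π_3 + 1/4·π_4 + 1/6·π_5
  π_4 = 1/4·π_0 + 1/12·π_1 + 1/6·π_2 + 1/12·π_3 + 1/6·π_4 + 1/12·π_5
  normalize: π_0 + π_1 + π_2 + π_3 + π_4 + π_5 = 1
Solving the linear system gives exactly π = [3143/20173, 36132/221903, 3263/20173, 50966/221903, 2702/20173, 3147/20173].

π = [0.1558, 0.1628, 0.1618, 0.2297, 0.1339, 0.1560]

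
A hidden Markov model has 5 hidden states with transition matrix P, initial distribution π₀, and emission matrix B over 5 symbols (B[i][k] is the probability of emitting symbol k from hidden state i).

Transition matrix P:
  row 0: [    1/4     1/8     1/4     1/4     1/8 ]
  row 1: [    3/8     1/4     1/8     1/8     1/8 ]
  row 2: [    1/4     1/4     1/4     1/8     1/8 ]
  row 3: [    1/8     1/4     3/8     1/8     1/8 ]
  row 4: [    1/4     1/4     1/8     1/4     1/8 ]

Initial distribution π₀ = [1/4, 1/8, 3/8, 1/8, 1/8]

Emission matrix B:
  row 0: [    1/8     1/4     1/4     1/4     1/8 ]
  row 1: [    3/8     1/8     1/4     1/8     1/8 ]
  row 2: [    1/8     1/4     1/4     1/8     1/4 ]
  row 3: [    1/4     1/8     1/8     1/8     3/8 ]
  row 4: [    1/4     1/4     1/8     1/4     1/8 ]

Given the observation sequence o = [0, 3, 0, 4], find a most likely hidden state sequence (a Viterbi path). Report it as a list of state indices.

path = [1, 0, 3, 2]

t=0: δ = [3.125e-02, 4.688e-02, 4.688e-02, 3.125e-02, 3.125e-02]  (obs o_0=0)
t=1: δ = [4.395e-03, 1.465e-03, 1.465e-03, 9.766e-04, 1.465e-03]  ψ = [1, 1, 2, 0, 1]  (obs o_1=3)
t=2: δ = [1.373e-04, 2.060e-04, 1.373e-04, 2.747e-04, 1.373e-04]  ψ = [0, 0, 0, 0, 0]  (obs o_2=0)
t=3: δ = [9.656e-06, 8.583e-06, 2.575e-05, 1.287e-05, 4.292e-06]  ψ = [1, 3, 3, 0, 3]  (obs o_3=4)
backtrack: best end state = 2; path = [1, 0, 3, 2]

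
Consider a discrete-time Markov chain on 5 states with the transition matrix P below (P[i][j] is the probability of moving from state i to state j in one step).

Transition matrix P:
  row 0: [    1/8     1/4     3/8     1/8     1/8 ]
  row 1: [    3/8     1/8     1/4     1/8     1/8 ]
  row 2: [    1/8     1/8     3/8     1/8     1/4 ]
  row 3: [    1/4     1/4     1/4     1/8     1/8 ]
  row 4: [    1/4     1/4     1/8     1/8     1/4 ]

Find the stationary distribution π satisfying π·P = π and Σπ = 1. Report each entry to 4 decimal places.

Balance equations π_j = Σ_i π_i·P[i][j]:
  π_0 = 1/8·π_0 + 3/8·π_1 + 1/8·π_2 + 1/4·π_3 + 1/4·π_4
  π_1 = 1/4·π_0 + 1/8·π_1 + 1/8·π_2 + 1/4·π_3 + 1/4·π_4
  π_2 = 3/8·π_0 + 1/4·π_1 + 3/8·π_2 + 1/4·π_3 + 1/8·π_4
  π_3 = 1/8·π_0 + 1/8·π_1 + 1/8·π_2 + 1/8·π_3 + 1/8·π_4
  normalize: π_0 + π_1 + π_2 + π_3 + π_4 = 1
Solving the linear system gives exactly π = [87/412, 783/4120, 1193/4120, 1/8, 759/4120].

π = [0.2112, 0.1900, 0.2896, 0.1250, 0.1842]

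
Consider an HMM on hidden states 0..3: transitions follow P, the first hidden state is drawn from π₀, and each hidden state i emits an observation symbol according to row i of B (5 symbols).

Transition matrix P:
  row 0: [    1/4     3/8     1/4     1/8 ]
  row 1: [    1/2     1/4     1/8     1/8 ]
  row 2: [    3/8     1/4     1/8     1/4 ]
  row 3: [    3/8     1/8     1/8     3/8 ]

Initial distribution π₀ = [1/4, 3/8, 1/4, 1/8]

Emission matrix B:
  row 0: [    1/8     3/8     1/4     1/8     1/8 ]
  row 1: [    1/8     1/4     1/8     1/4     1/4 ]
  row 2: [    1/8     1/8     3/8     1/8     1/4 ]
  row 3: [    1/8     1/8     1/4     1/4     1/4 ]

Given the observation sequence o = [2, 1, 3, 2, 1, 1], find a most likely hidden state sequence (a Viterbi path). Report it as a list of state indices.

t=0: δ = [6.250e-02, 4.688e-02, 9.375e-02, 3.125e-02]  (obs o_0=2)
t=1: δ = [1.318e-02, 5.859e-03, 1.953e-03, 2.930e-03]  ψ = [2, 0, 0, 2]  (obs o_1=1)
t=2: δ = [4.120e-04, 1.236e-03, 4.120e-04, 4.120e-04]  ψ = [0, 0, 0, 0]  (obs o_2=3)
t=3: δ = [1.545e-04, 3.862e-05, 5.794e-05, 3.862e-05]  ψ = [1, 1, 1, 1]  (obs o_3=2)
t=4: δ = [1.448e-05, 1.448e-05, 4.828e-06, 2.414e-06]  ψ = [0, 0, 0, 0]  (obs o_4=1)
t=5: δ = [2.716e-06, 1.358e-06, 4.526e-07, 2.263e-07]  ψ = [1, 0, 0, 0]  (obs o_5=1)
backtrack: best end state = 0; path = [2, 0, 1, 0, 1, 0]

path = [2, 0, 1, 0, 1, 0]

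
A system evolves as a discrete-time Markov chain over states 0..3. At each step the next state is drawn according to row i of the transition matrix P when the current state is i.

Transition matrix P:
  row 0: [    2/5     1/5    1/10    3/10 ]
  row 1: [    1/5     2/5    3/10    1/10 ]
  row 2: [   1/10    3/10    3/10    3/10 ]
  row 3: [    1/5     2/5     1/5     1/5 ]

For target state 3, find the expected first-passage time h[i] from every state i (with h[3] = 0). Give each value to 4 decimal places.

h = [4.0789, 5.1316, 4.2105, 0.0000]

First-step conditioning: h[3] = 0; for i ≠ 3, h[i] = 1 + Σ_k P[i][k]·h[k].
  h[0] = 1 + 2/5·h[0] + 1/5·h[1] + 1/10·h[2]
  h[1] = 1 + 1/5·h[0] + 2/5·h[1] + 3/10·h[2]
  h[2] = 1 + 1/10·h[0] + 3/10·h[1] + 3/10·h[2]
Solving the 3×3 linear system over states ≠ 3 gives exactly h = [155/38, 195/38, 80/19, 0] (h[3] = 0 is the target).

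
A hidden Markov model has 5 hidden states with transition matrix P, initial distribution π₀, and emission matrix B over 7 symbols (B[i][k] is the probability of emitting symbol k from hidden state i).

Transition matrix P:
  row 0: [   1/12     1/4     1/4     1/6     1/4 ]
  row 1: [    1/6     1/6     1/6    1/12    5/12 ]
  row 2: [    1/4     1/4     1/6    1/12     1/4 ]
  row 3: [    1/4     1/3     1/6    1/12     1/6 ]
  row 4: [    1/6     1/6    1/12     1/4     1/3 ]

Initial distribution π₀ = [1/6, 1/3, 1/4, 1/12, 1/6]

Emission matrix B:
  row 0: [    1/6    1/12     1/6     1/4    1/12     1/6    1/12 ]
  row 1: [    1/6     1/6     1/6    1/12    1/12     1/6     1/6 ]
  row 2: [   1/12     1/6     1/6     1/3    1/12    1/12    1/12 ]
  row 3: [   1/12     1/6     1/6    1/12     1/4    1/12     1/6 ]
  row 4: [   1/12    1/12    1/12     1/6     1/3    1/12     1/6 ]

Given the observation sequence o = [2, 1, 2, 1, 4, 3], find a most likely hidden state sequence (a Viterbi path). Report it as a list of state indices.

path = [1, 4, 3, 1, 4, 4]

t=0: δ = [2.778e-02, 5.556e-02, 4.167e-02, 1.389e-02, 1.389e-02]  (obs o_0=2)
t=1: δ = [8.681e-04, 1.736e-03, 1.543e-03, 7.716e-04, 1.929e-03]  ψ = [2, 2, 1, 0, 1]  (obs o_1=1)
t=2: δ = [6.430e-05, 6.430e-05, 4.823e-05, 8.038e-05, 6.028e-05]  ψ = [2, 2, 1, 4, 1]  (obs o_2=2)
t=3: δ = [1.674e-06, 4.465e-06, 2.679e-06, 2.512e-06, 2.233e-06]  ψ = [3, 3, 0, 4, 1]  (obs o_3=1)
t=4: δ = [6.202e-08, 6.977e-08, 6.202e-08, 1.395e-07, 6.202e-07]  ψ = [1, 3, 1, 4, 1]  (obs o_4=4)
t=5: δ = [2.584e-08, 8.614e-09, 1.723e-08, 1.292e-08, 3.445e-08]  ψ = [4, 4, 4, 4, 4]  (obs o_5=3)
backtrack: best end state = 4; path = [1, 4, 3, 1, 4, 4]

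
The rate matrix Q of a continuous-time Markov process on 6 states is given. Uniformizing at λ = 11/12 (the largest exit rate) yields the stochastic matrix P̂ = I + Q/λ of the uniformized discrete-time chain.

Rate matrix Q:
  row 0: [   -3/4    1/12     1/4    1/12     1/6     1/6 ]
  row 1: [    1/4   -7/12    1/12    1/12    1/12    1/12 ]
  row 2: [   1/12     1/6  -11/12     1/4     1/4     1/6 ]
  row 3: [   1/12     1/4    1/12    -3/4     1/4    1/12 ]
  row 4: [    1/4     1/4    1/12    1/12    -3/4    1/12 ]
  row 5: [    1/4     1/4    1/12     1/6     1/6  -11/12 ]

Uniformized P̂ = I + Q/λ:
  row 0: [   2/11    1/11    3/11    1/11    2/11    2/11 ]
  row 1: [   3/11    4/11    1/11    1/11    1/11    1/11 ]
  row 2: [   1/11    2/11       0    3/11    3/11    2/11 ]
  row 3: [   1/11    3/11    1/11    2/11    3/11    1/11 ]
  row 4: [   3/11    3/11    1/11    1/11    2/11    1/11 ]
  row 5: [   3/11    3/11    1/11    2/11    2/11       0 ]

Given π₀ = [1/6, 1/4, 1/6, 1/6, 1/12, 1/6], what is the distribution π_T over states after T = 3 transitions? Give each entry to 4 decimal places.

π = [0.2082, 0.2470, 0.1181, 0.1342, 0.1819, 0.1106]

t=0: π = [0.1667, 0.2500, 0.1667, 0.1667, 0.0833, 0.1667]
t=1: π = [0.1970, 0.2500, 0.1061, 0.1515, 0.1894, 0.1061]
t=2: π = [0.2080, 0.2500, 0.1171, 0.1336, 0.1825, 0.1088]
t=3: π = [0.2082, 0.2470, 0.1181, 0.1342, 0.1819, 0.1106]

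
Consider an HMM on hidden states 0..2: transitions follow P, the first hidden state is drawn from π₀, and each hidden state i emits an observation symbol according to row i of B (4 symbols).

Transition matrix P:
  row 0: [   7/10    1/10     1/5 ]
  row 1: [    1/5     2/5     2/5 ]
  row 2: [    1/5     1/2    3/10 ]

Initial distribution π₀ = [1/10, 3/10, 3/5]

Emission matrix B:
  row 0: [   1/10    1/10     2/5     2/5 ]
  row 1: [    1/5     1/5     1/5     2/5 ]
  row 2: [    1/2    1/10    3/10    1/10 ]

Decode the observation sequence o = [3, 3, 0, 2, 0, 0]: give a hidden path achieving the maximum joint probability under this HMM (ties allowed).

t=0: δ = [4.000e-02, 1.200e-01, 6.000e-02]  (obs o_0=3)
t=1: δ = [1.120e-02, 1.920e-02, 4.800e-03]  ψ = [0, 1, 1]  (obs o_1=3)
t=2: δ = [7.840e-04, 1.536e-03, 3.840e-03]  ψ = [0, 1, 1]  (obs o_2=0)
t=3: δ = [3.072e-04, 3.840e-04, 3.456e-04]  ψ = [2, 2, 2]  (obs o_3=2)
t=4: δ = [2.150e-05, 3.456e-05, 7.680e-05]  ψ = [0, 2, 1]  (obs o_4=0)
t=5: δ = [1.536e-06, 7.680e-06, 1.152e-05]  ψ = [2, 2, 2]  (obs o_5=0)
backtrack: best end state = 2; path = [1, 1, 2, 1, 2, 2]

path = [1, 1, 2, 1, 2, 2]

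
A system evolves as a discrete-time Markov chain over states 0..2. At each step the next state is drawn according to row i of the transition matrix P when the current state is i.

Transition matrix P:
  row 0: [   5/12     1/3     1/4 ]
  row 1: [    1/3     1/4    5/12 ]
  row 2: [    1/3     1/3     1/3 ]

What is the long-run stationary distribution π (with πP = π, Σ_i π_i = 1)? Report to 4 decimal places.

Balance equations π_j = Σ_i π_i·P[i][j]:
  π_0 = 5/12·π_0 + 1/3·π_1 + 1/3·π_2
  π_1 = 1/3·π_0 + 1/4·π_1 + 1/3·π_2
  normalize: π_0 + π_1 + π_2 = 1
Solving the linear system gives exactly π = [4/11, 4/13, 47/143].

π = [0.3636, 0.3077, 0.3287]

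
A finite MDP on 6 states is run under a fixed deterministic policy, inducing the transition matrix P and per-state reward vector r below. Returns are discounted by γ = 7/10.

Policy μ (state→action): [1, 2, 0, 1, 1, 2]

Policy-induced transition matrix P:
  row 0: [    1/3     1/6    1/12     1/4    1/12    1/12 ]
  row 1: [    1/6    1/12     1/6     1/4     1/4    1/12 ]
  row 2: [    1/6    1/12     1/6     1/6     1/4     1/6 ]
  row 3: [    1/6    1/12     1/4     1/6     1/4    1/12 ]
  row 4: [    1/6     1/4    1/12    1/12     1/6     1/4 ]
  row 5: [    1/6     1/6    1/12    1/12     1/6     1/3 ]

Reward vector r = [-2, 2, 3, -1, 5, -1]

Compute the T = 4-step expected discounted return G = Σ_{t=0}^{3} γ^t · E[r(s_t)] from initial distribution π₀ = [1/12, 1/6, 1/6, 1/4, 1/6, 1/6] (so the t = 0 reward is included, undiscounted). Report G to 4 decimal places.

t=0: π = [0.0833, 0.1667, 0.1667, 0.2500, 0.1667, 0.1667], E[r] = 1.0833, γ^t·E[r] = 1.083333, running G = 1.083333
t=1: π = [0.1806, 0.1319, 0.1528, 0.1597, 0.2083, 0.1667], E[r] = 1.0764, γ^t·E[r] = 0.753472, running G = 1.836806
t=2: π = [0.1968, 0.1470, 0.1337, 0.1615, 0.1887, 0.1725], E[r] = 0.9109, γ^t·E[r] = 0.446331, running G = 2.283137
t=3: π = [0.1995, 0.1455, 0.1336, 0.1652, 0.1871, 0.1690], E[r] = 0.8944, γ^t·E[r] = 0.306775, running G = 2.589911

G = 2.5899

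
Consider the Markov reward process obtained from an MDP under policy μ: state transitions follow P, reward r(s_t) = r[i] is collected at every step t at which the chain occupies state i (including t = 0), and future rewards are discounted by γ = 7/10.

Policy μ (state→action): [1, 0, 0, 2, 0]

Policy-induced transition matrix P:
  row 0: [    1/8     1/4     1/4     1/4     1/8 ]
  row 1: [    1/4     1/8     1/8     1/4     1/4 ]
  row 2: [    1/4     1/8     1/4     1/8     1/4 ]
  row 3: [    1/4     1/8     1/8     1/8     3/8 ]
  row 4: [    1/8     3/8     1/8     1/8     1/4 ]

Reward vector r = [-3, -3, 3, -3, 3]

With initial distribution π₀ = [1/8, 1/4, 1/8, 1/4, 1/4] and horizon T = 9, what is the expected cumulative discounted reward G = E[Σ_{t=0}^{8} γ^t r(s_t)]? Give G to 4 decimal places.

G = -1.8198

t=0: π = [0.1250, 0.2500, 0.1250, 0.2500, 0.2500], E[r] = -0.7500, γ^t·E[r] = -0.750000, running G = -0.750000
t=1: π = [0.2031, 0.2031, 0.1563, 0.1719, 0.2656], E[r] = -0.4688, γ^t·E[r] = -0.328125, running G = -1.078125
t=2: π = [0.1914, 0.2168, 0.1699, 0.1758, 0.2461], E[r] = -0.5039, γ^t·E[r] = -0.246914, running G = -1.325039
t=3: π = [0.1953, 0.2104, 0.1702, 0.1760, 0.2480], E[r] = -0.4907, γ^t·E[r] = -0.168318, running G = -1.493357
t=4: π = [0.1946, 0.2114, 0.1707, 0.1757, 0.2476], E[r] = -0.4904, γ^t·E[r] = -0.117735, running G = -1.611092
t=5: π = [0.1947, 0.2112, 0.1707, 0.1758, 0.2476], E[r] = -0.4902, γ^t·E[r] = -0.082387, running G = -1.693479
t=6: π = [0.1947, 0.2113, 0.1707, 0.1757, 0.2476], E[r] = -0.4902, γ^t·E[r] = -0.057671, running G = -1.751150
t=7: π = [0.1947, 0.2112, 0.1707, 0.1757, 0.2476], E[r] = -0.4902, γ^t·E[r] = -0.040369, running G = -1.791519
t=8: π = [0.1947, 0.2112, 0.1707, 0.1757, 0.2476], E[r] = -0.4902, γ^t·E[r] = -0.028258, running G = -1.819777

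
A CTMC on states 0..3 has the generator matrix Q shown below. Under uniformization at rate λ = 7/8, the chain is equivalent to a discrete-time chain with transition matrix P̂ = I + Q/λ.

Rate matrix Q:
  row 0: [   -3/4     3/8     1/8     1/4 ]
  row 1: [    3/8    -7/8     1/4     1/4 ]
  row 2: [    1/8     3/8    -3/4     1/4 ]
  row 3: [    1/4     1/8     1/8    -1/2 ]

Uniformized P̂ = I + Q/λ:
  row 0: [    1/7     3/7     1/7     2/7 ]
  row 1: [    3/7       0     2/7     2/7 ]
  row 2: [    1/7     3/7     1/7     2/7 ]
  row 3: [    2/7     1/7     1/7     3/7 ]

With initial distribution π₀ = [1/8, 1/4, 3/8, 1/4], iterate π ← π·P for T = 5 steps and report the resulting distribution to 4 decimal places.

t=0: π = [0.1250, 0.2500, 0.3750, 0.2500]
t=1: π = [0.2500, 0.2500, 0.1786, 0.3214]
t=2: π = [0.2602, 0.2296, 0.1786, 0.3316]
t=3: π = [0.2558, 0.2354, 0.1757, 0.3331]
t=4: π = [0.2577, 0.2325, 0.1765, 0.3333]
t=5: π = [0.2569, 0.2337, 0.1761, 0.3333]

π = [0.2569, 0.2337, 0.1761, 0.3333]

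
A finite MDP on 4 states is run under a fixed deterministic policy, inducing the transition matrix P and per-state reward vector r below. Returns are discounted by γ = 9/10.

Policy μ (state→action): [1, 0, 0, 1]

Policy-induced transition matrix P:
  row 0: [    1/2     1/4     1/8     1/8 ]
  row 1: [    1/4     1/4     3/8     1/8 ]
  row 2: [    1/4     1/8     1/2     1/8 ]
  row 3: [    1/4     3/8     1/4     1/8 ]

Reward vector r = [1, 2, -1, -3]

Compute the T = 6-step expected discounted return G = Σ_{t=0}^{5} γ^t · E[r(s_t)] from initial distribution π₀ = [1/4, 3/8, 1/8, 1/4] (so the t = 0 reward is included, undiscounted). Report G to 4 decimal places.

t=0: π = [0.2500, 0.3750, 0.1250, 0.2500], E[r] = 0.1250, γ^t·E[r] = 0.125000, running G = 0.125000
t=1: π = [0.3125, 0.2656, 0.2969, 0.1250], E[r] = 0.1719, γ^t·E[r] = 0.154688, running G = 0.279688
t=2: π = [0.3281, 0.2285, 0.3184, 0.1250], E[r] = 0.0918, γ^t·E[r] = 0.074355, running G = 0.354043
t=3: π = [0.3320, 0.2258, 0.3171, 0.1250], E[r] = 0.0916, γ^t·E[r] = 0.066742, running G = 0.420785
t=4: π = [0.3330, 0.2260, 0.3160, 0.1250], E[r] = 0.0940, γ^t·E[r] = 0.061650, running G = 0.482434
t=5: π = [0.3333, 0.2261, 0.3156, 0.1250], E[r] = 0.0949, γ^t·E[r] = 0.056023, running G = 0.538457

G = 0.5385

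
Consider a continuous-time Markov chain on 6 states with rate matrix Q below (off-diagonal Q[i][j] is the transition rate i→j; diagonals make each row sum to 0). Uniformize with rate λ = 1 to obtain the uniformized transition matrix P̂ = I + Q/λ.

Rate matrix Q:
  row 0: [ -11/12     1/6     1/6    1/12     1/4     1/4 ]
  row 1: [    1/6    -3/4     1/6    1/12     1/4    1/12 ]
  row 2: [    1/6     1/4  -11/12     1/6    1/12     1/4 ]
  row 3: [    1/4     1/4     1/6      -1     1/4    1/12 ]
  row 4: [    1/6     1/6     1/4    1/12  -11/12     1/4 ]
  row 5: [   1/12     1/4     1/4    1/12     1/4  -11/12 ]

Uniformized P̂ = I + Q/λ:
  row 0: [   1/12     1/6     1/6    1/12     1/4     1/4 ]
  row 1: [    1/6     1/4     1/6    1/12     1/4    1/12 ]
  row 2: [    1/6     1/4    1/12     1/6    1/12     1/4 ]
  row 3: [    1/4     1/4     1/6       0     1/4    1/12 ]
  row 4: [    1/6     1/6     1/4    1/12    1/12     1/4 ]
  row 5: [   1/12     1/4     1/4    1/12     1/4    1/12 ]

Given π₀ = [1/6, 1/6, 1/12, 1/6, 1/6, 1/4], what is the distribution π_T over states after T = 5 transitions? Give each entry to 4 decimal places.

t=0: π = [0.1667, 0.1667, 0.0833, 0.1667, 0.1667, 0.2500]
t=1: π = [0.1458, 0.2222, 0.1944, 0.0764, 0.2083, 0.1528]
t=2: π = [0.1481, 0.2205, 0.1806, 0.0932, 0.1829, 0.1748]
t=3: π = [0.1475, 0.2224, 0.1814, 0.0906, 0.1894, 0.1686]
t=4: π = [0.1479, 0.2219, 0.1814, 0.0909, 0.1882, 0.1697]
t=5: π = [0.1478, 0.2220, 0.1814, 0.0909, 0.1884, 0.1696]

π = [0.1478, 0.2220, 0.1814, 0.0909, 0.1884, 0.1696]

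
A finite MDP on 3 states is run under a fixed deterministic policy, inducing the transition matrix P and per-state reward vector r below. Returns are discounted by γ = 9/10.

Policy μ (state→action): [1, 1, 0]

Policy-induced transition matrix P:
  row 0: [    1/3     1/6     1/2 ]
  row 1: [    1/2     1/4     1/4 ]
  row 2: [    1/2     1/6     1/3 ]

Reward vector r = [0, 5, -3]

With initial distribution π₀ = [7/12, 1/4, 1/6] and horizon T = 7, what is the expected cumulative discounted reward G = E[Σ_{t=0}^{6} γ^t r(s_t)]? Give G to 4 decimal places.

G = -0.3617

t=0: π = [0.5833, 0.2500, 0.1667], E[r] = 0.7500, γ^t·E[r] = 0.750000, running G = 0.750000
t=1: π = [0.4028, 0.1875, 0.4097], E[r] = -0.2917, γ^t·E[r] = -0.262500, running G = 0.487500
t=2: π = [0.4329, 0.1823, 0.3848], E[r] = -0.2431, γ^t·E[r] = -0.196875, running G = 0.290625
t=3: π = [0.4279, 0.1819, 0.3903], E[r] = -0.2616, γ^t·E[r] = -0.190688, running G = 0.099938
t=4: π = [0.4287, 0.1818, 0.3895], E[r] = -0.2594, γ^t·E[r] = -0.170163, running G = -0.070226
t=5: π = [0.4286, 0.1818, 0.3896], E[r] = -0.2598, γ^t·E[r] = -0.153408, running G = -0.223634
t=6: π = [0.4286, 0.1818, 0.3896], E[r] = -0.2597, γ^t·E[r] = -0.138031, running G = -0.361665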